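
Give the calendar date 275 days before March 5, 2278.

June 3, 2277

Count 275 days before March 5, 2278:
June 2277: 30 − 3 = 27 days remain.
Then July (31), August (31), September (30), October (31), November (30), December (31), January (31), February 2278 (28): 31 + 31 + 30 + 31 + 30 + 31 + 31 + 28 = 243 days.
March 1–5, 2278: 5 days.
Total: 27 + 243 + 5 = 275 days.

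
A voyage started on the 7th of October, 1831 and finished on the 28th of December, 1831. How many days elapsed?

October 1831: 31 − 7 = 24 days remain.
Then November (30): 30 days.
December 1–28, 1831: 28 days.
Total: 24 + 30 + 28 = 82 days.

82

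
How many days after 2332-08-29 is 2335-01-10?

864

August 29, 2332 → August 29, 2333: 365 days.
August 29, 2333 → August 29, 2334: 365 days.
August 2334: 31 − 29 = 2 days remain.
Then September (30), October (31), November (30), December (31): 30 + 31 + 30 + 31 = 122 days.
January 1–10, 2335: 10 days.
Residual: 134 days.
Total: 864 days.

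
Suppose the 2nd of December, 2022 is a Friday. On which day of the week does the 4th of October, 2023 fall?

Wednesday

December 2022: 31 − 2 = 29 days remain.
Then 9 full months totalling 273 days.
October 1–4, 2023: 4 days.
Residual: 306 days.
Total: 306 days.
306 mod 7 = 5, so 5 days after Friday is Wednesday.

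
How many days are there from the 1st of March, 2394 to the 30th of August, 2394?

182

March 2394: 31 − 1 = 30 days remain.
Then April (30), May (31), June (30), July (31): 30 + 31 + 30 + 31 = 122 days.
August 1–30, 2394: 30 days.
Total: 30 + 122 + 30 = 182 days.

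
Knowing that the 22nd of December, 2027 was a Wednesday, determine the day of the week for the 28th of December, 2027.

Tuesday

Within December 2027: 28 − 22 = 6 days.
6 mod 7 = 6, so 6 days after Wednesday is Tuesday.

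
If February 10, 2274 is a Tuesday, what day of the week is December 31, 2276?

Day-of-year of February 10, 2274: 41.
Day-of-year of December 31, 2276: 366.
2274 has 365 days, so 365 − 41 = 324 days remain in 2274.
Full years: 2275: 365. Sum = 365.
Total: 324 + 365 + 366 = 1055 days.
1055 mod 7 = 5, so 5 days after Tuesday is Sunday.

Sunday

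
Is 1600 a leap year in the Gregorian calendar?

Yes

1600 is a leap year (divisible by 400).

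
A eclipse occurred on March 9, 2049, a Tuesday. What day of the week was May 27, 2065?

Day-of-year of March 9, 2049: 68.
Day-of-year of May 27, 2065: 147.
2049 has 365 days, so 365 − 68 = 297 days remain in 2049.
Full years 2050–2064: 11 common + 4 leap = 11×365 + 4×366 = 5479 days.
Total: 297 + 5479 + 147 = 5923 days.
5923 mod 7 = 1, so 1 day after Tuesday is Wednesday.

Wednesday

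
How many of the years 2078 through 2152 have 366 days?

Years divisible by 4: 2080, 2084, …, 2152 — 19 in all.
Of these, 2100 is divisible by 100 but not 400, so not leap.
Leap years: 19 − 1 = 18.

18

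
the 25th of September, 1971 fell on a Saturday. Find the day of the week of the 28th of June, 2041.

Day-of-year of September 25, 1971: 268.
Day-of-year of June 28, 2041: 179.
1971 has 365 days, so 365 − 268 = 97 days remain in 1971.
Full years 1972–2040: 51 common + 18 leap = 51×365 + 18×366 = 25203 days.
Total: 97 + 25203 + 179 = 25479 days.
25479 mod 7 = 6, so 6 days after Saturday is Friday.

Friday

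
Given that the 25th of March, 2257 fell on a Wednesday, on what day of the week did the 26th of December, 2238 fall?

Wednesday

Count forward from the earlier date (December 26, 2238) to the later (March 25, 2257):
Day-of-year of December 26, 2238: 360.
Day-of-year of March 25, 2257: 84.
2238 has 365 days, so 365 − 360 = 5 days remain in 2238.
Full years 2239–2256: 13 common + 5 leap = 13×365 + 5×366 = 6575 days.
Total: 5 + 6575 + 84 = 6664 days.
6664 is a multiple of 7, so the 26th of December, 2238 falls on the same weekday: Wednesday.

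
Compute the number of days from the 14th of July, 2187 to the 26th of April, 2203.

From July 14, 2187 to July 14, 2202: 15 years, of which 3 contain a Feb 29 — 12×365 + 3×366 = 5478 days.
(2200 is not a leap year (divisible by 100 but not 400).)
July 2202: 31 − 14 = 17 days remain.
Then August (31), September (30), October (31), November (30), December (31), January (31), February 2203 (28), March (31): 31 + 30 + 31 + 30 + 31 + 31 + 28 + 31 = 243 days.
April 1–26, 2203: 26 days.
Residual: 286 days.
Total: 5764 days.

5764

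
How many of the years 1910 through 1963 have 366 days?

Years divisible by 4: 1912, 1916, …, 1960 — 13 in all.
No century exceptions apply. Count: 13.

13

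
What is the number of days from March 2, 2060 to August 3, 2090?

From March 2, 2060 to March 2, 2090: 30 years, of which 7 contain a Feb 29 — 23×365 + 7×366 = 10957 days.
March 2090: 31 − 2 = 29 days remain.
Then April (30), May (31), June (30), July (31): 30 + 31 + 30 + 31 = 122 days.
August 1–3, 2090: 3 days.
Residual: 154 days.
Total: 11111 days.

11111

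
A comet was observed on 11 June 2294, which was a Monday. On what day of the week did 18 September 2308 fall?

From June 11, 2294 to June 11, 2308: 14 years, of which 3 contain a Feb 29 — 11×365 + 3×366 = 5113 days.
(2300 is not a leap year (divisible by 100 but not 400).)
June 2308: 30 − 11 = 19 days remain.
Then July (31), August (31): 31 + 31 = 62 days.
September 1–18, 2308: 18 days.
Residual: 99 days.
Total: 5212 days.
5212 mod 7 = 4, so 4 days after Monday is Friday.

Friday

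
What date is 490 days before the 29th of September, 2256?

the 28th of May, 2255

Count 490 days before September 29, 2256:
May 2255: 31 − 28 = 3 days remain.
Then 15 full months totalling 458 days.
September 1–29, 2256: 29 days.
Total: 3 + 458 + 29 = 490 days.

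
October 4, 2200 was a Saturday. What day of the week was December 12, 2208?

Monday

From October 4, 2200 to October 4, 2208: 8 years, of which 2 contain a Feb 29 — 6×365 + 2×366 = 2922 days.
October 2208: 31 − 4 = 27 days remain.
Then November (30): 30 days.
December 1–12, 2208: 12 days.
Residual: 69 days.
Total: 2991 days.
2991 mod 7 = 2, so 2 days after Saturday is Monday.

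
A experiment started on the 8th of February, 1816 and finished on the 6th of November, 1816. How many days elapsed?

February 1816: 29 − 8 = 21 days remain (1816 is a leap year, so February has 29 days).
Then March (31), April (30), May (31), June (30), July (31), August (31), September (30), October (31): 31 + 30 + 31 + 30 + 31 + 31 + 30 + 31 = 245 days.
November 1–6, 1816: 6 days.
Total: 21 + 245 + 6 = 272 days.

272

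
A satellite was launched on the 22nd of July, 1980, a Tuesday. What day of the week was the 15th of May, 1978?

Monday

Count forward from the earlier date (May 15, 1978) to the later (July 22, 1980):
May 15, 1978 → May 15, 1979: 365 days.
May 15, 1979 → May 15, 1980: 366 days (1980 is a leap year).
May 1980: 31 − 15 = 16 days remain.
Then June (30): 30 days.
July 1–22, 1980: 22 days.
Residual: 68 days.
Total: 799 days.
799 mod 7 = 1, so 1 day before Tuesday is Monday.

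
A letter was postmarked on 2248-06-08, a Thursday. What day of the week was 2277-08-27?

Monday

From June 8, 2248 to June 8, 2277: 29 years, of which 7 contain a Feb 29 — 22×365 + 7×366 = 10592 days.
June 2277: 30 − 8 = 22 days remain.
Then July (31): 31 days.
August 1–27, 2277: 27 days.
Residual: 80 days.
Total: 10672 days.
10672 mod 7 = 4, so 4 days after Thursday is Monday.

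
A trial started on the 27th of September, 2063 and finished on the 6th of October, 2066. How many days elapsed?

Day-of-year of September 27, 2063: 270.
Day-of-year of October 6, 2066: 279.
2063 has 365 days, so 365 − 270 = 95 days remain in 2063.
Full years: 2064: 366; 2065: 365. Sum = 731.
Total: 95 + 731 + 279 = 1105 days.

1105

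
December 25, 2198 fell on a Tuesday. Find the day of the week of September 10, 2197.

Sunday

Count forward from the earlier date (September 10, 2197) to the later (December 25, 2198):
September 10, 2197 → September 10, 2198: 365 days.
September 2198: 30 − 10 = 20 days remain.
Then October (31), November (30): 31 + 30 = 61 days.
December 1–25, 2198: 25 days.
Residual: 106 days.
Total: 471 days.
471 mod 7 = 2, so 2 days before Tuesday is Sunday.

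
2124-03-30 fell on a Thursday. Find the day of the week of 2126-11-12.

Tuesday

Day-of-year of March 30, 2124: 90.
Day-of-year of November 12, 2126: 316.
2124 has 366 days, so 366 − 90 = 276 days remain in 2124.
Full years: 2125: 365. Sum = 365.
Total: 276 + 365 + 316 = 957 days.
957 mod 7 = 5, so 5 days after Thursday is Tuesday.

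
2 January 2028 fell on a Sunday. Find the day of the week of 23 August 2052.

From January 2, 2028 to January 2, 2052: 24 years, of which 6 contain a Feb 29 — 18×365 + 6×366 = 8766 days.
January 2052: 31 − 2 = 29 days remain.
Then February 2052 (29), March (31), April (30), May (31), June (30), July (31): 29 + 31 + 30 + 31 + 30 + 31 = 182 days.
August 1–23, 2052: 23 days.
Residual: 234 days.
Total: 9000 days.
9000 mod 7 = 5, so 5 days after Sunday is Friday.

Friday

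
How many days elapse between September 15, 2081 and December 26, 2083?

Day-of-year of September 15, 2081: 258.
Day-of-year of December 26, 2083: 360.
2081 has 365 days, so 365 − 258 = 107 days remain in 2081.
Full years: 2082: 365. Sum = 365.
Total: 107 + 365 + 360 = 832 days.

832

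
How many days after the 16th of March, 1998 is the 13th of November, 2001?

Day-of-year of March 16, 1998: 75.
Day-of-year of November 13, 2001: 317.
1998 has 365 days, so 365 − 75 = 290 days remain in 1998.
Full years: 1999: 365; 2000: 366. Sum = 731.
Total: 290 + 731 + 317 = 1338 days.

1338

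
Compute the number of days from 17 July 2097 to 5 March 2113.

5709

From July 17, 2097 to July 17, 2112: 15 years, of which 3 contain a Feb 29 — 12×365 + 3×366 = 5478 days.
(2100 is not a leap year (divisible by 100 but not 400).)
July 2112: 31 − 17 = 14 days remain.
Then August (31), September (30), October (31), November (30), December (31), January (31), February 2113 (28): 31 + 30 + 31 + 30 + 31 + 31 + 28 = 212 days.
March 1–5, 2113: 5 days.
Residual: 231 days.
Total: 5709 days.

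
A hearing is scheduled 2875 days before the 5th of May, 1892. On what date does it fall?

the 21st of June, 1884

Count 2875 days before May 5, 1892:
Day-of-year of June 21, 1884: 173.
Day-of-year of May 5, 1892: 126.
1884 has 366 days, so 366 − 173 = 193 days remain in 1884.
Full years 1885–1891: 6 common + 1 leap = 6×365 + 1×366 = 2556 days.
Total: 193 + 2556 + 126 = 2875 days.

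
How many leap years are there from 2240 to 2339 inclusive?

Years divisible by 4: 2240, 2244, …, 2336 — 25 in all.
Of these, 2300 is divisible by 100 but not 400, so not leap.
Leap years: 25 − 1 = 24.

24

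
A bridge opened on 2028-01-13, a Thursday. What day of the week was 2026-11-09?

Monday

Count forward from the earlier date (November 9, 2026) to the later (January 13, 2028):
Day-of-year of November 9, 2026: 313.
Day-of-year of January 13, 2028: 13.
2026 has 365 days, so 365 − 313 = 52 days remain in 2026.
Full years: 2027: 365. Sum = 365.
Total: 52 + 365 + 13 = 430 days.
430 mod 7 = 3, so 3 days before Thursday is Monday.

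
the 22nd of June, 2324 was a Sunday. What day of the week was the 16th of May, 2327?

Day-of-year of June 22, 2324: 174.
Day-of-year of May 16, 2327: 136.
2324 has 366 days, so 366 − 174 = 192 days remain in 2324.
Full years: 2325: 365; 2326: 365. Sum = 730.
Total: 192 + 730 + 136 = 1058 days.
1058 mod 7 = 1, so 1 day after Sunday is Monday.

Monday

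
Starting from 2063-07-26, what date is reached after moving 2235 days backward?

2057-06-12

Count 2235 days before July 26, 2063:
June 12, 2057 → June 12, 2058: 365 days.
June 12, 2058 → June 12, 2059: 365 days.
June 12, 2059 → June 12, 2060: 366 days (2060 is a leap year).
June 12, 2060 → June 12, 2061: 365 days.
June 12, 2061 → June 12, 2062: 365 days.
June 12, 2062 → June 12, 2063: 365 days.
June 2063: 30 − 12 = 18 days remain.
July 1–26, 2063: 26 days.
Residual: 44 days.
Total: 2235 days.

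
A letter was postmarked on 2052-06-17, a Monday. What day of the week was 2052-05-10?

Friday

Count forward from the earlier date (May 10, 2052) to the later (June 17, 2052):
May 2052: 31 − 10 = 21 days remain.
June 1–17, 2052: 17 days.
Total: 21 + 17 = 38 days.
38 mod 7 = 3, so 3 days before Monday is Friday.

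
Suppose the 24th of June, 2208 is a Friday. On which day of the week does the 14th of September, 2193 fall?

Count forward from the earlier date (September 14, 2193) to the later (June 24, 2208):
From September 14, 2193 to September 14, 2207: 14 years, of which 2 contain a Feb 29 — 12×365 + 2×366 = 5112 days.
(2200 is not a leap year (divisible by 100 but not 400).)
September 2207: 30 − 14 = 16 days remain.
Then October (31), November (30), December (31), January (31), February 2208 (29), March (31), April (30), May (31): 31 + 30 + 31 + 31 + 29 + 31 + 30 + 31 = 244 days.
June 1–24, 2208: 24 days.
Residual: 284 days.
Total: 5396 days.
5396 mod 7 = 6, so 6 days before Friday is Saturday.

Saturday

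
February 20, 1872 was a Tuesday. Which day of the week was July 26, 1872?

February 1872: 29 − 20 = 9 days remain (1872 is a leap year, so February has 29 days).
Then March (31), April (30), May (31), June (30): 31 + 30 + 31 + 30 = 122 days.
July 1–26, 1872: 26 days.
Total: 9 + 122 + 26 = 157 days.
157 mod 7 = 3, so 3 days after Tuesday is Friday.

Friday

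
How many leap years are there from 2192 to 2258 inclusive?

Years divisible by 4: 2192, 2196, …, 2256 — 17 in all.
Of these, 2200 is divisible by 100 but not 400, so not leap.
Leap years: 17 − 1 = 16.

16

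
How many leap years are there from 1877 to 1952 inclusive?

18

Years divisible by 4: 1880, 1884, …, 1952 — 19 in all.
Of these, 1900 is divisible by 100 but not 400, so not leap.
Leap years: 19 − 1 = 18.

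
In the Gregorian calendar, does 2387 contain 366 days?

2387 is not a leap year.

No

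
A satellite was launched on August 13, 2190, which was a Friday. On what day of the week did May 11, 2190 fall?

Count forward from the earlier date (May 11, 2190) to the later (August 13, 2190):
May 2190: 31 − 11 = 20 days remain.
Then June (30), July (31): 30 + 31 = 61 days.
August 1–13, 2190: 13 days.
Total: 20 + 61 + 13 = 94 days.
94 mod 7 = 3, so 3 days before Friday is Tuesday.

Tuesday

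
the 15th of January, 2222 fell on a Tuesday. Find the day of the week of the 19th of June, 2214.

Count forward from the earlier date (June 19, 2214) to the later (January 15, 2222):
Day-of-year of June 19, 2214: 170.
Day-of-year of January 15, 2222: 15.
2214 has 365 days, so 365 − 170 = 195 days remain in 2214.
Full years 2215–2221: 5 common + 2 leap = 5×365 + 2×366 = 2557 days.
Total: 195 + 2557 + 15 = 2767 days.
2767 mod 7 = 2, so 2 days before Tuesday is Sunday.

Sunday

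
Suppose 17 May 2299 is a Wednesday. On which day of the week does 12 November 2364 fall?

Thursday

Day-of-year of May 17, 2299: 137.
Day-of-year of November 12, 2364: 317.
2299 has 365 days, so 365 − 137 = 228 days remain in 2299.
Full years 2300–2363: 49 common + 15 leap = 49×365 + 15×366 = 23375 days.
Total: 228 + 23375 + 317 = 23920 days.
23920 mod 7 = 1, so 1 day after Wednesday is Thursday.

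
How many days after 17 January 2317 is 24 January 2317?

Within January 2317: 24 − 17 = 7 days.

7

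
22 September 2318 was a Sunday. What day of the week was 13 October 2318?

Sunday

September 2318: 30 − 22 = 8 days remain.
October 1–13, 2318: 13 days.
Total: 8 + 13 = 21 days.
21 is a multiple of 7, so 13 October 2318 falls on the same weekday: Sunday.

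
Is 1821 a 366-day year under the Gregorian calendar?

1821 is not a leap year.

No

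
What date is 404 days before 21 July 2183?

12 June 2182

Count 404 days before July 21, 2183:
June 2182: 30 − 12 = 18 days remain.
Then 12 full months totalling 365 days.
July 1–21, 2183: 21 days.
Total: 18 + 365 + 21 = 404 days.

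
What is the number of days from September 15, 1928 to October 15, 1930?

760

September 15, 1928 → September 15, 1929: 365 days.
September 15, 1929 → September 15, 1930: 365 days.
September 1930: 30 − 15 = 15 days remain.
October 1–15, 1930: 15 days.
Residual: 30 days.
Total: 760 days.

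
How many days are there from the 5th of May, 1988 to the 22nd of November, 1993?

May 5, 1988 → May 5, 1989: 365 days.
May 5, 1989 → May 5, 1990: 365 days.
May 5, 1990 → May 5, 1991: 365 days.
May 5, 1991 → May 5, 1992: 366 days (1992 is a leap year).
May 5, 1992 → May 5, 1993: 365 days.
May 1993: 31 − 5 = 26 days remain.
Then June (30), July (31), August (31), September (30), October (31): 30 + 31 + 31 + 30 + 31 = 153 days.
November 1–22, 1993: 22 days.
Residual: 201 days.
Total: 2027 days.

2027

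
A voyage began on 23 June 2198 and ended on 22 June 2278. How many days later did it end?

Day-of-year of June 23, 2198: 174.
Day-of-year of June 22, 2278: 173.
2198 has 365 days, so 365 − 174 = 191 days remain in 2198.
Full years 2199–2277: 60 common + 19 leap = 60×365 + 19×366 = 28854 days.
Total: 191 + 28854 + 173 = 29218 days.

29218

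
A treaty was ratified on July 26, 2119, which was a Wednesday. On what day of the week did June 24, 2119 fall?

Saturday

Count forward from the earlier date (June 24, 2119) to the later (July 26, 2119):
June 2119: 30 − 24 = 6 days remain.
July 1–26, 2119: 26 days.
Total: 6 + 26 = 32 days.
32 mod 7 = 4, so 4 days before Wednesday is Saturday.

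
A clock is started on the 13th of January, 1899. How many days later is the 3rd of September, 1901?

963

Day-of-year of January 13, 1899: 13.
Day-of-year of September 3, 1901: 246.
1899 has 365 days, so 365 − 13 = 352 days remain in 1899.
Full years: 1900: 365. Sum = 365.
Total: 352 + 365 + 246 = 963 days.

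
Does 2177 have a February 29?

No

2177 is not a leap year.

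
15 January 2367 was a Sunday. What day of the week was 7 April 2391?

From January 15, 2367 to January 15, 2391: 24 years, of which 6 contain a Feb 29 — 18×365 + 6×366 = 8766 days.
January 2391: 31 − 15 = 16 days remain.
Then February 2391 (28), March (31): 28 + 31 = 59 days.
April 1–7, 2391: 7 days.
Residual: 82 days.
Total: 8848 days.
8848 is a multiple of 7, so 7 April 2391 falls on the same weekday: Sunday.

Sunday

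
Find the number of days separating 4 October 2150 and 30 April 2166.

5687

From October 4, 2150 to October 4, 2165: 15 years, of which 4 contain a Feb 29 — 11×365 + 4×366 = 5479 days.
October 2165: 31 − 4 = 27 days remain.
Then November (30), December (31), January (31), February 2166 (28), March (31): 30 + 31 + 31 + 28 + 31 = 151 days.
April 1–30, 2166: 30 days.
Residual: 208 days.
Total: 5687 days.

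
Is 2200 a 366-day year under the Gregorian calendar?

2200 is not a leap year (divisible by 100 but not 400).

No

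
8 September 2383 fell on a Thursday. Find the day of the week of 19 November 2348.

Friday

Count forward from the earlier date (November 19, 2348) to the later (September 8, 2383):
From November 19, 2348 to November 19, 2382: 34 years, of which 8 contain a Feb 29 — 26×365 + 8×366 = 12418 days.
November 2382: 30 − 19 = 11 days remain.
Then 9 full months totalling 274 days.
September 1–8, 2383: 8 days.
Residual: 293 days.
Total: 12711 days.
12711 mod 7 = 6, so 6 days before Thursday is Friday.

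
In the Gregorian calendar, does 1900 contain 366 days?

No

1900 is not a leap year (divisible by 100 but not 400).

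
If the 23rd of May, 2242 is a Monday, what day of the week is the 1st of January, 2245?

Wednesday

Day-of-year of May 23, 2242: 143.
Day-of-year of January 1, 2245: 1.
2242 has 365 days, so 365 − 143 = 222 days remain in 2242.
Full years: 2243: 365; 2244: 366. Sum = 731.
Total: 222 + 731 + 1 = 954 days.
954 mod 7 = 2, so 2 days after Monday is Wednesday.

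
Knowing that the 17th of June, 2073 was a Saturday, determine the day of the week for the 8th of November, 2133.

Sunday

Day-of-year of June 17, 2073: 168.
Day-of-year of November 8, 2133: 312.
2073 has 365 days, so 365 − 168 = 197 days remain in 2073.
Full years 2074–2132: 45 common + 14 leap = 45×365 + 14×366 = 21549 days.
Total: 197 + 21549 + 312 = 22058 days.
22058 mod 7 = 1, so 1 day after Saturday is Sunday.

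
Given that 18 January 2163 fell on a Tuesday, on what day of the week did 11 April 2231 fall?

Monday

Day-of-year of January 18, 2163: 18.
Day-of-year of April 11, 2231: 101.
2163 has 365 days, so 365 − 18 = 347 days remain in 2163.
Full years 2164–2230: 51 common + 16 leap = 51×365 + 16×366 = 24471 days.
Total: 347 + 24471 + 101 = 24919 days.
24919 mod 7 = 6, so 6 days after Tuesday is Monday.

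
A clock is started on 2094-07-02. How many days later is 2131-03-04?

Day-of-year of July 2, 2094: 183.
Day-of-year of March 4, 2131: 63.
2094 has 365 days, so 365 − 183 = 182 days remain in 2094.
Full years 2095–2130: 28 common + 8 leap = 28×365 + 8×366 = 13148 days.
Total: 182 + 13148 + 63 = 13393 days.

13393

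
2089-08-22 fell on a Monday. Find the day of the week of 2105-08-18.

Day-of-year of August 22, 2089: 234.
Day-of-year of August 18, 2105: 230.
2089 has 365 days, so 365 − 234 = 131 days remain in 2089.
Full years 2090–2104: 12 common + 3 leap = 12×365 + 3×366 = 5478 days.
Total: 131 + 5478 + 230 = 5839 days.
5839 mod 7 = 1, so 1 day after Monday is Tuesday.

Tuesday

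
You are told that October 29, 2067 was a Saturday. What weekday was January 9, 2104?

Day-of-year of October 29, 2067: 302.
Day-of-year of January 9, 2104: 9.
2067 has 365 days, so 365 − 302 = 63 days remain in 2067.
Full years 2068–2103: 28 common + 8 leap = 28×365 + 8×366 = 13148 days.
Total: 63 + 13148 + 9 = 13220 days.
13220 mod 7 = 4, so 4 days after Saturday is Wednesday.

Wednesday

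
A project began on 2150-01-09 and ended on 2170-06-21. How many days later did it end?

From January 9, 2150 to January 9, 2170: 20 years, of which 5 contain a Feb 29 — 15×365 + 5×366 = 7305 days.
January 2170: 31 − 9 = 22 days remain.
Then February 2170 (28), March (31), April (30), May (31): 28 + 31 + 30 + 31 = 120 days.
June 1–21, 2170: 21 days.
Residual: 163 days.
Total: 7468 days.

7468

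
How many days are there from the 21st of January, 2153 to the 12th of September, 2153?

234

January 2153: 31 − 21 = 10 days remain.
Then February 2153 (28), March (31), April (30), May (31), June (30), July (31), August (31): 28 + 31 + 30 + 31 + 30 + 31 + 31 = 212 days.
September 1–12, 2153: 12 days.
Total: 10 + 212 + 12 = 234 days.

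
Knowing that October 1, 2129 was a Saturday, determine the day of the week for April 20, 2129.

Wednesday

Count forward from the earlier date (April 20, 2129) to the later (October 1, 2129):
April 2129: 30 − 20 = 10 days remain.
Then May (31), June (30), July (31), August (31), September (30): 31 + 30 + 31 + 31 + 30 = 153 days.
October 1, 2129: 1 day.
Total: 10 + 153 + 1 = 164 days.
164 mod 7 = 3, so 3 days before Saturday is Wednesday.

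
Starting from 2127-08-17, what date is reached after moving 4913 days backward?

2114-03-05

Count 4913 days before August 17, 2127:
From March 5, 2114 to March 5, 2127: 13 years, of which 3 contain a Feb 29 — 10×365 + 3×366 = 4748 days.
March 2127: 31 − 5 = 26 days remain.
Then April (30), May (31), June (30), July (31): 30 + 31 + 30 + 31 = 122 days.
August 1–17, 2127: 17 days.
Residual: 165 days.
Total: 4913 days.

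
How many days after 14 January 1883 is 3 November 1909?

Day-of-year of January 14, 1883: 14.
Day-of-year of November 3, 1909: 307.
1883 has 365 days, so 365 − 14 = 351 days remain in 1883.
Full years 1884–1908: 19 common + 6 leap = 19×365 + 6×366 = 9131 days.
Total: 351 + 9131 + 307 = 9789 days.

9789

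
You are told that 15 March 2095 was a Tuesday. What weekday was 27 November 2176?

Day-of-year of March 15, 2095: 74.
Day-of-year of November 27, 2176: 332.
2095 has 365 days, so 365 − 74 = 291 days remain in 2095.
Full years 2096–2175: 61 common + 19 leap = 61×365 + 19×366 = 29219 days.
Total: 291 + 29219 + 332 = 29842 days.
29842 mod 7 = 1, so 1 day after Tuesday is Wednesday.

Wednesday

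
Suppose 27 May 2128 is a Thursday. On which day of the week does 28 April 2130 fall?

Day-of-year of May 27, 2128: 148.
Day-of-year of April 28, 2130: 118.
2128 has 366 days, so 366 − 148 = 218 days remain in 2128.
Full years: 2129: 365. Sum = 365.
Total: 218 + 365 + 118 = 701 days.
701 mod 7 = 1, so 1 day after Thursday is Friday.

Friday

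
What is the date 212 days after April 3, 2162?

November 1, 2162

Count 212 days after April 3, 2162:
April 2162: 30 − 3 = 27 days remain.
Then May (31), June (30), July (31), August (31), September (30), October (31): 31 + 30 + 31 + 31 + 30 + 31 = 184 days.
November 1, 2162: 1 day.
Total: 27 + 184 + 1 = 212 days.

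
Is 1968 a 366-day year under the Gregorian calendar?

Yes

1968 is a leap year.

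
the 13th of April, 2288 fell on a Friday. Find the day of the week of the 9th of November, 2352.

Sunday

From April 13, 2288 to April 13, 2352: 64 years, of which 15 contain a Feb 29 — 49×365 + 15×366 = 23375 days.
(2300 is not a leap year (divisible by 100 but not 400).)
April 2352: 30 − 13 = 17 days remain.
Then May (31), June (30), July (31), August (31), September (30), October (31): 31 + 30 + 31 + 31 + 30 + 31 = 184 days.
November 1–9, 2352: 9 days.
Residual: 210 days.
Total: 23585 days.
23585 mod 7 = 2, so 2 days after Friday is Sunday.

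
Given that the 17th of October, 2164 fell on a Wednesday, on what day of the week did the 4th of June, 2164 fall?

Count forward from the earlier date (June 4, 2164) to the later (October 17, 2164):
June 2164: 30 − 4 = 26 days remain.
Then July (31), August (31), September (30): 31 + 31 + 30 = 92 days.
October 1–17, 2164: 17 days.
Total: 26 + 92 + 17 = 135 days.
135 mod 7 = 2, so 2 days before Wednesday is Monday.

Monday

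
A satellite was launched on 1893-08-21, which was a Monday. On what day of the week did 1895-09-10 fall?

August 1893: 31 − 21 = 10 days remain.
Then 24 full months totalling 730 days.
September 1–10, 1895: 10 days.
Total: 10 + 730 + 10 = 750 days.
750 mod 7 = 1, so 1 day after Monday is Tuesday.

Tuesday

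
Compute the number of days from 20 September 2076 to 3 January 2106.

10696

Day-of-year of September 20, 2076: 264.
Day-of-year of January 3, 2106: 3.
2076 has 366 days, so 366 − 264 = 102 days remain in 2076.
Full years 2077–2105: 23 common + 6 leap = 23×365 + 6×366 = 10591 days.
Total: 102 + 10591 + 3 = 10696 days.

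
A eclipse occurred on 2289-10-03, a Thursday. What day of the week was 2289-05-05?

Count forward from the earlier date (May 5, 2289) to the later (October 3, 2289):
May 2289: 31 − 5 = 26 days remain.
Then June (30), July (31), August (31), September (30): 30 + 31 + 31 + 30 = 122 days.
October 1–3, 2289: 3 days.
Total: 26 + 122 + 3 = 151 days.
151 mod 7 = 4, so 4 days before Thursday is Sunday.

Sunday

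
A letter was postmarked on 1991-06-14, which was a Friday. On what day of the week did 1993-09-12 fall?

June 1991: 30 − 14 = 16 days remain.
Then 26 full months totalling 793 days.
September 1–12, 1993: 12 days.
Total: 16 + 793 + 12 = 821 days.
821 mod 7 = 2, so 2 days after Friday is Sunday.

Sunday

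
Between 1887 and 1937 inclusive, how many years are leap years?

12

Years divisible by 4: 1888, 1892, …, 1936 — 13 in all.
Of these, 1900 is divisible by 100 but not 400, so not leap.
Leap years: 13 − 1 = 12.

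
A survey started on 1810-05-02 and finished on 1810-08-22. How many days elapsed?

112

May 1810: 31 − 2 = 29 days remain.
Then June (30), July (31): 30 + 31 = 61 days.
August 1–22, 1810: 22 days.
Total: 29 + 61 + 22 = 112 days.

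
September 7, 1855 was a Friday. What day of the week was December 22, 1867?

Day-of-year of September 7, 1855: 250.
Day-of-year of December 22, 1867: 356.
1855 has 365 days, so 365 − 250 = 115 days remain in 1855.
Full years 1856–1866: 8 common + 3 leap = 8×365 + 3×366 = 4018 days.
Total: 115 + 4018 + 356 = 4489 days.
4489 mod 7 = 2, so 2 days after Friday is Sunday.

Sunday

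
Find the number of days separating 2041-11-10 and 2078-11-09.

13513

Day-of-year of November 10, 2041: 314.
Day-of-year of November 9, 2078: 313.
2041 has 365 days, so 365 − 314 = 51 days remain in 2041.
Full years 2042–2077: 27 common + 9 leap = 27×365 + 9×366 = 13149 days.
Total: 51 + 13149 + 313 = 13513 days.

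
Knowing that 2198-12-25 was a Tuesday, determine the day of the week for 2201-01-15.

December 25, 2198 → December 25, 2199: 365 days.
December 25, 2199 → December 25, 2200: 365 days (2200 is not a leap year (divisible by 100 but not 400)).
December 2200: 31 − 25 = 6 days remain.
January 1–15, 2201: 15 days.
Residual: 21 days.
Total: 751 days.
751 mod 7 = 2, so 2 days after Tuesday is Thursday.

Thursday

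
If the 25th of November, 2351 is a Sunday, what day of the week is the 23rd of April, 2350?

Count forward from the earlier date (April 23, 2350) to the later (November 25, 2351):
Day-of-year of April 23, 2350: 113.
Day-of-year of November 25, 2351: 329.
2350 has 365 days, so 365 − 113 = 252 days remain in 2350.
Total: 252 + 329 = 581 days.
581 is a multiple of 7, so the 23rd of April, 2350 falls on the same weekday: Sunday.

Sunday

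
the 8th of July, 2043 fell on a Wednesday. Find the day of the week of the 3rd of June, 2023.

Count forward from the earlier date (June 3, 2023) to the later (July 8, 2043):
Day-of-year of June 3, 2023: 154.
Day-of-year of July 8, 2043: 189.
2023 has 365 days, so 365 − 154 = 211 days remain in 2023.
Full years 2024–2042: 14 common + 5 leap = 14×365 + 5×366 = 6940 days.
Total: 211 + 6940 + 189 = 7340 days.
7340 mod 7 = 4, so 4 days before Wednesday is Saturday.

Saturday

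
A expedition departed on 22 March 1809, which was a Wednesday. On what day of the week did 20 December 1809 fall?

Wednesday

March 1809: 31 − 22 = 9 days remain.
Then April (30), May (31), June (30), July (31), August (31), September (30), October (31), November (30): 30 + 31 + 30 + 31 + 31 + 30 + 31 + 30 = 244 days.
December 1–20, 1809: 20 days.
Total: 9 + 244 + 20 = 273 days.
273 is a multiple of 7, so 20 December 1809 falls on the same weekday: Wednesday.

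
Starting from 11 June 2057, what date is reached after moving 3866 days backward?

10 November 2046

Count 3866 days before June 11, 2057:
Day-of-year of November 10, 2046: 314.
Day-of-year of June 11, 2057: 162.
2046 has 365 days, so 365 − 314 = 51 days remain in 2046.
Full years 2047–2056: 7 common + 3 leap = 7×365 + 3×366 = 3653 days.
Total: 51 + 3653 + 162 = 3866 days.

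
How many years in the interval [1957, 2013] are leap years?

14

Years divisible by 4: 1960, 1964, …, 2012 — 14 in all.
2000 is divisible by 400, so still leap.
No century exceptions apply. Count: 14.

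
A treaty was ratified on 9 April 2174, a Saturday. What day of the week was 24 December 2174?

Saturday

April 2174: 30 − 9 = 21 days remain.
Then May (31), June (30), July (31), August (31), September (30), October (31), November (30): 31 + 30 + 31 + 31 + 30 + 31 + 30 = 214 days.
December 1–24, 2174: 24 days.
Total: 21 + 214 + 24 = 259 days.
259 is a multiple of 7, so 24 December 2174 falls on the same weekday: Saturday.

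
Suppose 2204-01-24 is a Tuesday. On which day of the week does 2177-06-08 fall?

Sunday

Count forward from the earlier date (June 8, 2177) to the later (January 24, 2204):
Day-of-year of June 8, 2177: 159.
Day-of-year of January 24, 2204: 24.
2177 has 365 days, so 365 − 159 = 206 days remain in 2177.
Full years 2178–2203: 21 common + 5 leap = 21×365 + 5×366 = 9495 days.
Total: 206 + 9495 + 24 = 9725 days.
9725 mod 7 = 2, so 2 days before Tuesday is Sunday.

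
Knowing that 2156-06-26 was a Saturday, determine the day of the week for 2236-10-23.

Sunday

Day-of-year of June 26, 2156: 178.
Day-of-year of October 23, 2236: 297.
2156 has 366 days, so 366 − 178 = 188 days remain in 2156.
Full years 2157–2235: 61 common + 18 leap = 61×365 + 18×366 = 28853 days.
Total: 188 + 28853 + 297 = 29338 days.
29338 mod 7 = 1, so 1 day after Saturday is Sunday.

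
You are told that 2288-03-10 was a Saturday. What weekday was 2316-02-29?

Tuesday

Day-of-year of March 10, 2288: 70.
Day-of-year of February 29, 2316: 60.
2288 has 366 days, so 366 − 70 = 296 days remain in 2288.
Full years 2289–2315: 22 common + 5 leap = 22×365 + 5×366 = 9860 days.
Total: 296 + 9860 + 60 = 10216 days.
10216 mod 7 = 3, so 3 days after Saturday is Tuesday.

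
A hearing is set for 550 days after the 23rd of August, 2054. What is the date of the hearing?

the 24th of February, 2056

Count 550 days after August 23, 2054:
Day-of-year of August 23, 2054: 235.
Day-of-year of February 24, 2056: 55.
2054 has 365 days, so 365 − 235 = 130 days remain in 2054.
Full years: 2055: 365. Sum = 365.
Total: 130 + 365 + 55 = 550 days.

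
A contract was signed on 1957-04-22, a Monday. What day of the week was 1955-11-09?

Count forward from the earlier date (November 9, 1955) to the later (April 22, 1957):
November 1955: 30 − 9 = 21 days remain.
Then 16 full months totalling 487 days.
April 1–22, 1957: 22 days.
Total: 21 + 487 + 22 = 530 days.
530 mod 7 = 5, so 5 days before Monday is Wednesday.

Wednesday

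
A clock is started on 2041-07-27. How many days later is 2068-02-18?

9702

Day-of-year of July 27, 2041: 208.
Day-of-year of February 18, 2068: 49.
2041 has 365 days, so 365 − 208 = 157 days remain in 2041.
Full years 2042–2067: 20 common + 6 leap = 20×365 + 6×366 = 9496 days.
Total: 157 + 9496 + 49 = 9702 days.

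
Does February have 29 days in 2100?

2100 is not a leap year (divisible by 100 but not 400).

No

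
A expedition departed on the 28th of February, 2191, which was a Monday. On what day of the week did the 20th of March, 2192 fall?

Tuesday

Day-of-year of February 28, 2191: 59.
Day-of-year of March 20, 2192: 80.
2191 has 365 days, so 365 − 59 = 306 days remain in 2191.
Total: 306 + 80 = 386 days.
386 mod 7 = 1, so 1 day after Monday is Tuesday.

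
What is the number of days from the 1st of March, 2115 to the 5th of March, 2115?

4

Within March 2115: 5 − 1 = 4 days.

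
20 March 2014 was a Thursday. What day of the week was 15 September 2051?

Friday

Day-of-year of March 20, 2014: 79.
Day-of-year of September 15, 2051: 258.
2014 has 365 days, so 365 − 79 = 286 days remain in 2014.
Full years 2015–2050: 27 common + 9 leap = 27×365 + 9×366 = 13149 days.
Total: 286 + 13149 + 258 = 13693 days.
13693 mod 7 = 1, so 1 day after Thursday is Friday.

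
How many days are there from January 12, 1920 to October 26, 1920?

288

January 1920: 31 − 12 = 19 days remain.
Then February 1920 (29), March (31), April (30), May (31), June (30), July (31), August (31), September (30): 29 + 31 + 30 + 31 + 30 + 31 + 31 + 30 = 243 days.
October 1–26, 1920: 26 days.
Total: 19 + 243 + 26 = 288 days.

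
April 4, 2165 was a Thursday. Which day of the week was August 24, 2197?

Thursday

Day-of-year of April 4, 2165: 94.
Day-of-year of August 24, 2197: 236.
2165 has 365 days, so 365 − 94 = 271 days remain in 2165.
Full years 2166–2196: 23 common + 8 leap = 23×365 + 8×366 = 11323 days.
Total: 271 + 11323 + 236 = 11830 days.
11830 is a multiple of 7, so August 24, 2197 falls on the same weekday: Thursday.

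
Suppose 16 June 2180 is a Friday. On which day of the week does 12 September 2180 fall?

June 2180: 30 − 16 = 14 days remain.
Then July (31), August (31): 31 + 31 = 62 days.
September 1–12, 2180: 12 days.
Total: 14 + 62 + 12 = 88 days.
88 mod 7 = 4, so 4 days after Friday is Tuesday.

Tuesday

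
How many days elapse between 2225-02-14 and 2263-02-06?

Day-of-year of February 14, 2225: 45.
Day-of-year of February 6, 2263: 37.
2225 has 365 days, so 365 − 45 = 320 days remain in 2225.
Full years 2226–2262: 28 common + 9 leap = 28×365 + 9×366 = 13514 days.
Total: 320 + 13514 + 37 = 13871 days.

13871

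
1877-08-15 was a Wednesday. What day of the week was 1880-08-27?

Friday

August 15, 1877 → August 15, 1878: 365 days.
August 15, 1878 → August 15, 1879: 365 days.
August 15, 1879 → August 15, 1880: 366 days (1880 is a leap year).
Within August 1880: 27 − 15 = 12 days.
Total: 1108 days.
1108 mod 7 = 2, so 2 days after Wednesday is Friday.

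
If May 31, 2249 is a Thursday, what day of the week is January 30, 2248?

Sunday

Count forward from the earlier date (January 30, 2248) to the later (May 31, 2249):
January 2248: 31 − 30 = 1 day remains.
Then 15 full months totalling 455 days.
May 1–31, 2249: 31 days.
Total: 1 + 455 + 31 = 487 days.
487 mod 7 = 4, so 4 days before Thursday is Sunday.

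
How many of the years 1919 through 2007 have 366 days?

22

Years divisible by 4: 1920, 1924, …, 2004 — 22 in all.
2000 is divisible by 400, so still leap.
No century exceptions apply. Count: 22.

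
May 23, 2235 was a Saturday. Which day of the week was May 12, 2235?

Count forward from the earlier date (May 12, 2235) to the later (May 23, 2235):
Within May 2235: 23 − 12 = 11 days.
11 mod 7 = 4, so 4 days before Saturday is Tuesday.

Tuesday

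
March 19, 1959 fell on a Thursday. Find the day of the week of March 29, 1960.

Tuesday

March 1959: 31 − 19 = 12 days remain.
Then 11 full months totalling 335 days.
March 1–29, 1960: 29 days.
Total: 12 + 335 + 29 = 376 days.
376 mod 7 = 5, so 5 days after Thursday is Tuesday.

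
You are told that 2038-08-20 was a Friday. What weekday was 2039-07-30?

August 2038: 31 − 20 = 11 days remain.
Then 10 full months totalling 303 days.
July 1–30, 2039: 30 days.
Residual: 344 days.
Total: 344 days.
344 mod 7 = 1, so 1 day after Friday is Saturday.

Saturday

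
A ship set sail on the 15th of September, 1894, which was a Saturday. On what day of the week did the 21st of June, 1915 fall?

Monday

Day-of-year of September 15, 1894: 258.
Day-of-year of June 21, 1915: 172.
1894 has 365 days, so 365 − 258 = 107 days remain in 1894.
Full years 1895–1914: 16 common + 4 leap = 16×365 + 4×366 = 7304 days.
Total: 107 + 7304 + 172 = 7583 days.
7583 mod 7 = 2, so 2 days after Saturday is Monday.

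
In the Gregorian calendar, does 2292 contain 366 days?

Yes

2292 is a leap year.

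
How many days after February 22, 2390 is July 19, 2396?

2339

February 22, 2390 → February 22, 2391: 365 days.
February 22, 2391 → February 22, 2392: 365 days.
February 22, 2392 → February 22, 2393: 366 days (2392 is a leap year).
February 22, 2393 → February 22, 2394: 365 days.
February 22, 2394 → February 22, 2395: 365 days.
February 22, 2395 → February 22, 2396: 365 days.
February 2396: 29 − 22 = 7 days remain (2396 is a leap year, so February has 29 days).
Then March (31), April (30), May (31), June (30): 31 + 30 + 31 + 30 = 122 days.
July 1–19, 2396: 19 days.
Residual: 148 days.
Total: 2339 days.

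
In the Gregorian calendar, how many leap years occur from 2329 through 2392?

16

Years divisible by 4: 2332, 2336, …, 2392 — 16 in all.
No century exceptions apply. Count: 16.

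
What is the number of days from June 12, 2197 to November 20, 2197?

June 2197: 30 − 12 = 18 days remain.
Then July (31), August (31), September (30), October (31): 31 + 31 + 30 + 31 = 123 days.
November 1–20, 2197: 20 days.
Total: 18 + 123 + 20 = 161 days.

161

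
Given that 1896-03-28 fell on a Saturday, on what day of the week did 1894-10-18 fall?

Count forward from the earlier date (October 18, 1894) to the later (March 28, 1896):
October 1894: 31 − 18 = 13 days remain.
Then 16 full months totalling 486 days.
March 1–28, 1896: 28 days.
Total: 13 + 486 + 28 = 527 days.
527 mod 7 = 2, so 2 days before Saturday is Thursday.

Thursday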